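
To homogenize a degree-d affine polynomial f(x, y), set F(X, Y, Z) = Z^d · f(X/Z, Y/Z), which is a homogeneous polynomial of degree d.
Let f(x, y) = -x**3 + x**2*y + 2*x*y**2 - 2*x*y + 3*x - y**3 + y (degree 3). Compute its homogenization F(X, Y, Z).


F(X, Y, Z) = -X**3 + X**2*Y + 2*X*Y**2 - 2*X*Y*Z + 3*X*Z**2 - Y**3 + Y*Z**2

deg(f) = 3.
Substitute x = X/Z, y = Y/Z into f, then multiply by Z^3.
  monomial -1·x^3·y^0 ↦ -1·X^3·Y^0·Z^0.
  monomial 1·x^2·y^1 ↦ 1·X^2·Y^1·Z^0.
  monomial 2·x^1·y^2 ↦ 2·X^1·Y^2·Z^0.
  monomial -2·x^1·y^1 ↦ -2·X^1·Y^1·Z^1.
  monomial 3·x^1·y^0 ↦ 3·X^1·Y^0·Z^2.
  monomial -1·x^0·y^3 ↦ -1·X^0·Y^3·Z^0.
  monomial 1·x^0·y^1 ↦ 1·X^0·Y^1·Z^2.
Collecting: F(X, Y, Z) = -X**3 + X**2*Y + 2*X*Y**2 - 2*X*Y*Z + 3*X*Z**2 - Y**3 + Y*Z**2.


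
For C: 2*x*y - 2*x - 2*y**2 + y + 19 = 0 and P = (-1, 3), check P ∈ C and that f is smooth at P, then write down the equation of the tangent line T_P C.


Tangent line at P: 4*x - 13*y + 43 = 0.

Step 1: f(-1, 3) = 0, so P lies on C.
Step 2: partial derivatives
  f_x(x, y) = 2*y - 2, f_y(x, y) = 2*x - 4*y + 1.
  f_x(P) = 4, f_y(P) = -13 (gradient nonzero, so P is smooth).
Step 3: tangent line at P: 4·(x − -1) + -13·(y − 3) = 0.
Expanding: 4*x - 13*y + 43 = 0.


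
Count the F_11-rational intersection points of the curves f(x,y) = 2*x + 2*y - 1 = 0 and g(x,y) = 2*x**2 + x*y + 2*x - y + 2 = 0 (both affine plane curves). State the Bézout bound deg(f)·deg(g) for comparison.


Common zeros: {(5, 1), (8, 9)}; count = 2; Bézout bound = 2.

deg(f) = 1, deg(g) = 2, so Bézout bound = 2.
Scan x ∈ F_11. For each x, list the y ∈ F_11 with f(x, y) ≡ 0 and those with g(x, y) ≡ 0 (mod 11); the common zeros in that column are the intersection.
  x = 0: f ≡ 0 at y ∈ {6}; g ≡ 0 at y ∈ {2}; common: ∅.
  x = 1: f ≡ 0 at y ∈ {5}; g ≡ 0 at y ∈ ∅; common: ∅.
  x = 2: f ≡ 0 at y ∈ {4}; g ≡ 0 at y ∈ {8}; common: ∅.
  x = 3: f ≡ 0 at y ∈ {3}; g ≡ 0 at y ∈ {9}; common: ∅.
  x = 4: f ≡ 0 at y ∈ {2}; g ≡ 0 at y ∈ {8}; common: ∅.
  x = 5: f ≡ 0 at y ∈ {1}; g ≡ 0 at y ∈ {1}; common: {1}.
  x = 6: f ≡ 0 at y ∈ {0}; g ≡ 0 at y ∈ {7}; common: ∅.
  x = 7: f ≡ 0 at y ∈ {10}; g ≡ 0 at y ∈ {3}; common: ∅.
  x = 8: f ≡ 0 at y ∈ {9}; g ≡ 0 at y ∈ {9}; common: {9}.
  x = 9: f ≡ 0 at y ∈ {8}; g ≡ 0 at y ∈ {2}; common: ∅.
  x = 10: f ≡ 0 at y ∈ {7}; g ≡ 0 at y ∈ {1}; common: ∅.
Collecting: common zeros = {(5, 1), (8, 9)}, so the count is 2.
Comparison with the Bézout bound: 2 ≤ 2 = deg(f)·deg(g), as expected for curves with no common component (the bound is attained).


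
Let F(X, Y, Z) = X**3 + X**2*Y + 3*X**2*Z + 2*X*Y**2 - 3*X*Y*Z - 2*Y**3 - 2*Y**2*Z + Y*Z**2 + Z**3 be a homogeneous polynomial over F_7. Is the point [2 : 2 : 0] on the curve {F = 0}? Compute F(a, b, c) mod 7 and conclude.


F(2,2,0) ≡ 2 (mod 7); P is NOT on the curve.

Evaluate F(2, 2, 0) term-by-term (mod 7).
  X**3 ↦ 1·8·1·1 = 8
  X**2*Y ↦ 1·4·2·1 = 8
  3*X**2*Z ↦ 3·4·1·0 = 0
  2*X*Y**2 ↦ 2·2·4·1 = 16
  -3*X*Y*Z ↦ -3·2·2·0 = 0
  -2*Y**3 ↦ -2·1·8·1 = -16
  -2*Y**2*Z ↦ -2·1·4·0 = 0
  Y*Z**2 ↦ 1·1·2·0 = 0
  Z**3 ↦ 1·1·1·0 = 0
Sum: F(2, 2, 0) = (8) + (8) + (0) + (16) + (0) + (-16) + (0) + (0) + (0) = 16.
Reducing mod 7: 16 ≡ 2 (mod 7).
Since F(a, b, c) ≡ 2 ≠ 0 (mod 7), P does NOT lie on the curve.


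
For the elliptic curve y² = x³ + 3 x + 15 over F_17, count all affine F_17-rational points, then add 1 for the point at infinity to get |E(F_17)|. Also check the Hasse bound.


Affine points = {(0, 7), (0, 10), (1, 6), (1, 11), (3, 0), (5, 6), (5, 11), (10, 5), (10, 12), (11, 6), (11, 11), (14, 8), (14, 9), (15, 1), (15, 16)}; affine count = 15; |E(F_17)| = 16.

Discriminant check: Δ ∝ 4a³ + 27b² = 4·3³ + 27·15² = 4·27 + 27·225 ≡ 12 (mod 17). Nonzero ⇒ E is nonsingular.
For each x ∈ F_17, compute rhs = x³ + 3·x + 15 mod 17, then count y ∈ F_17 with y² ≡ rhs.
  x = 0: rhs = 15, matching y values: 7, 10 (2 points).
  x = 1: rhs = 2, matching y values: 6, 11 (2 points).
  x = 2: rhs = 12, matching y values: none (0 points).
  x = 3: rhs = 0, matching y values: 0 (1 points).
  x = 4: rhs = 6, matching y values: none (0 points).
  x = 5: rhs = 2, matching y values: 6, 11 (2 points).
  x = 6: rhs = 11, matching y values: none (0 points).
  x = 7: rhs = 5, matching y values: none (0 points).
  x = 8: rhs = 7, matching y values: none (0 points).
  x = 9: rhs = 6, matching y values: none (0 points).
  x = 10: rhs = 8, matching y values: 5, 12 (2 points).
  x = 11: rhs = 2, matching y values: 6, 11 (2 points).
  x = 12: rhs = 11, matching y values: none (0 points).
  x = 13: rhs = 7, matching y values: none (0 points).
  x = 14: rhs = 13, matching y values: 8, 9 (2 points).
  x = 15: rhs = 1, matching y values: 1, 16 (2 points).
  x = 16: rhs = 11, matching y values: none (0 points).
Total affine count: 15.
Full point count |E(F_17)| = 15 + 1 = 16.
Hasse bound: |16 − (17+1)| = |-2| = 2 ≤ 2√17 ≈ 8.2462 ✓.


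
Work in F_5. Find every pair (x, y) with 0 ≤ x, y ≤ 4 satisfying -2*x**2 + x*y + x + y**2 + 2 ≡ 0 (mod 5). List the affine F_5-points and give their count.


Affine F_5-points: {(2, 4), (3, 3), (3, 4), (4, 3)}; count = 4.

For each of the 25 pairs (x, y) ∈ F_5², evaluate f(x, y) mod 5. Record the zeros.
  x = 0: [0↦2, 1↦3, 2↦1, 3↦1, 4↦3]  zeros at y ∈ ∅
  x = 1: [0↦1, 1↦3, 2↦2, 3↦3, 4↦1]  zeros at y ∈ ∅
  x = 2: [0↦1, 1↦4, 2↦4, 3↦1, 4↦0]  zeros at y ∈ {4}
  x = 3: [0↦2, 1↦1, 2↦2, 3↦0, 4↦0]  zeros at y ∈ {3, 4}
  x = 4: [0↦4, 1↦4, 2↦1, 3↦0, 4↦1]  zeros at y ∈ {3}
Collecting zeros: affine points = {(2, 4), (3, 3), (3, 4), (4, 3)}.
Total count |C(F_5)_aff| = 4.


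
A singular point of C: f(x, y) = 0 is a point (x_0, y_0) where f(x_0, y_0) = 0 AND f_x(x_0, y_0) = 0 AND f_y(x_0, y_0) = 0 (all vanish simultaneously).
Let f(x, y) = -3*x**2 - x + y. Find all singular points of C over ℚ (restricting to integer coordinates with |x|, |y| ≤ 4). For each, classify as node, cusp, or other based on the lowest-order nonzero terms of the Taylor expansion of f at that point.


No singular points in the scanned grid; C is smooth there.

Compute partial derivatives:
  f_x = -6*x - 1.
  f_y = 1.
f_y = 1 is a nonzero constant, so f_y never vanishes: no point (x, y) can satisfy f = f_x = f_y = 0. In particular no (x, y) ∈ {−4, ..., 4}² is singular; the curve is smooth.


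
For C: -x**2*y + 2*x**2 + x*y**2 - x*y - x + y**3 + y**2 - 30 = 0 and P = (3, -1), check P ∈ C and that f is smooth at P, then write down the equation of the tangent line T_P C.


Tangent line at P: 19*x - 17*y - 74 = 0.

Step 1: f(3, -1) = 0, so P lies on C.
Step 2: partial derivatives
  f_x(x, y) = -2*x*y + 4*x + y**2 - y - 1, f_y(x, y) = -x**2 + 2*x*y - x + 3*y**2 + 2*y.
  f_x(P) = 19, f_y(P) = -17 (gradient nonzero, so P is smooth).
Step 3: tangent line at P: 19·(x − 3) + -17·(y − -1) = 0.
Expanding: 19*x - 17*y - 74 = 0.


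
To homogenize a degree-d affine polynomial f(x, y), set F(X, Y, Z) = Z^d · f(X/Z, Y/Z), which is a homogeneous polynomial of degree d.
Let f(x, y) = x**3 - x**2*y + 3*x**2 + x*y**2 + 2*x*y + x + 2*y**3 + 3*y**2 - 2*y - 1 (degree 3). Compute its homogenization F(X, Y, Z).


F(X, Y, Z) = X**3 - X**2*Y + 3*X**2*Z + X*Y**2 + 2*X*Y*Z + X*Z**2 + 2*Y**3 + 3*Y**2*Z - 2*Y*Z**2 - Z**3

deg(f) = 3.
Substitute x = X/Z, y = Y/Z into f, then multiply by Z^3.
  monomial 1·x^3·y^0 ↦ 1·X^3·Y^0·Z^0.
  monomial -1·x^2·y^1 ↦ -1·X^2·Y^1·Z^0.
  monomial 3·x^2·y^0 ↦ 3·X^2·Y^0·Z^1.
  monomial 1·x^1·y^2 ↦ 1·X^1·Y^2·Z^0.
  monomial 2·x^1·y^1 ↦ 2·X^1·Y^1·Z^1.
  monomial 1·x^1·y^0 ↦ 1·X^1·Y^0·Z^2.
  monomial 2·x^0·y^3 ↦ 2·X^0·Y^3·Z^0.
  monomial 3·x^0·y^2 ↦ 3·X^0·Y^2·Z^1.
  monomial -2·x^0·y^1 ↦ -2·X^0·Y^1·Z^2.
  monomial -1·x^0·y^0 ↦ -1·X^0·Y^0·Z^3.
Collecting: F(X, Y, Z) = X**3 - X**2*Y + 3*X**2*Z + X*Y**2 + 2*X*Y*Z + X*Z**2 + 2*Y**3 + 3*Y**2*Z - 2*Y*Z**2 - Z**3.


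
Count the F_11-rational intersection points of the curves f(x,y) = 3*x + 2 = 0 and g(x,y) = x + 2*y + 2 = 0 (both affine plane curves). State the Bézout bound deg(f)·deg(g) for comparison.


Common zeros: {(3, 3)}; count = 1; Bézout bound = 1.

deg(f) = 1, deg(g) = 1, so Bézout bound = 1.
Scan x ∈ F_11. For each x, list the y ∈ F_11 with f(x, y) ≡ 0 and those with g(x, y) ≡ 0 (mod 11); the common zeros in that column are the intersection.
  x = 0: f ≡ 0 at y ∈ ∅; g ≡ 0 at y ∈ {10}; common: ∅.
  x = 1: f ≡ 0 at y ∈ ∅; g ≡ 0 at y ∈ {4}; common: ∅.
  x = 2: f ≡ 0 at y ∈ ∅; g ≡ 0 at y ∈ {9}; common: ∅.
  x = 3: f ≡ 0 at y ∈ {0, 1, 2, 3, 4, 5, 6, 7, 8, 9, 10}; g ≡ 0 at y ∈ {3}; common: {3}.
  x = 4: f ≡ 0 at y ∈ ∅; g ≡ 0 at y ∈ {8}; common: ∅.
  x = 5: f ≡ 0 at y ∈ ∅; g ≡ 0 at y ∈ {2}; common: ∅.
  x = 6: f ≡ 0 at y ∈ ∅; g ≡ 0 at y ∈ {7}; common: ∅.
  x = 7: f ≡ 0 at y ∈ ∅; g ≡ 0 at y ∈ {1}; common: ∅.
  x = 8: f ≡ 0 at y ∈ ∅; g ≡ 0 at y ∈ {6}; common: ∅.
  x = 9: f ≡ 0 at y ∈ ∅; g ≡ 0 at y ∈ {0}; common: ∅.
  x = 10: f ≡ 0 at y ∈ ∅; g ≡ 0 at y ∈ {5}; common: ∅.
Collecting: common zeros = {(3, 3)}, so the count is 1.
Comparison with the Bézout bound: 1 ≤ 1 = deg(f)·deg(g), as expected for curves with no common component (the bound is attained).


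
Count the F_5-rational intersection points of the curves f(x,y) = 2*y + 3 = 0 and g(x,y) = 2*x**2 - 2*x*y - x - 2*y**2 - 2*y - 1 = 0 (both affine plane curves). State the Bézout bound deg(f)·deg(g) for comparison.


Common zeros: {(0, 1), (4, 1)}; count = 2; Bézout bound = 2.

deg(f) = 1, deg(g) = 2, so Bézout bound = 2.
Scan x ∈ F_5. For each x, list the y ∈ F_5 with f(x, y) ≡ 0 and those with g(x, y) ≡ 0 (mod 5); the common zeros in that column are the intersection.
  x = 0: f ≡ 0 at y ∈ {1}; g ≡ 0 at y ∈ {1, 3}; common: {1}.
  x = 1: f ≡ 0 at y ∈ {1}; g ≡ 0 at y ∈ {0, 3}; common: ∅.
  x = 2: f ≡ 0 at y ∈ {1}; g ≡ 0 at y ∈ {0, 2}; common: ∅.
  x = 3: f ≡ 0 at y ∈ {1}; g ≡ 0 at y ∈ {2, 4}; common: ∅.
  x = 4: f ≡ 0 at y ∈ {1}; g ≡ 0 at y ∈ {1, 4}; common: {1}.
Collecting: common zeros = {(0, 1), (4, 1)}, so the count is 2.
Comparison with the Bézout bound: 2 ≤ 2 = deg(f)·deg(g), as expected for curves with no common component (the bound is attained).


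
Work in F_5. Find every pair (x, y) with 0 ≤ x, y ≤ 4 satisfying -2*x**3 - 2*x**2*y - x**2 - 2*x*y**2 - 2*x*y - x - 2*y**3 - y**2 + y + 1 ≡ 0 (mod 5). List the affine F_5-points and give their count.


Affine F_5-points: {(3, 0), (3, 2), (4, 4)}; count = 3.

For each of the 25 pairs (x, y) ∈ F_5², evaluate f(x, y) mod 5. Record the zeros.
  x = 0: [0↦1, 1↦4, 2↦3, 3↦1, 4↦1]  zeros at y ∈ ∅
  x = 1: [0↦2, 1↦4, 2↦3, 3↦2, 4↦4]  zeros at y ∈ ∅
  x = 2: [0↦4, 1↦1, 2↦1, 3↦2, 4↦2]  zeros at y ∈ ∅
  x = 3: [0↦0, 1↦3, 2↦0, 3↦4, 4↦3]  zeros at y ∈ {0, 2}
  x = 4: [0↦3, 1↦3, 2↦3, 3↦1, 4↦0]  zeros at y ∈ {4}
Collecting zeros: affine points = {(3, 0), (3, 2), (4, 4)}.
Total count |C(F_5)_aff| = 3.


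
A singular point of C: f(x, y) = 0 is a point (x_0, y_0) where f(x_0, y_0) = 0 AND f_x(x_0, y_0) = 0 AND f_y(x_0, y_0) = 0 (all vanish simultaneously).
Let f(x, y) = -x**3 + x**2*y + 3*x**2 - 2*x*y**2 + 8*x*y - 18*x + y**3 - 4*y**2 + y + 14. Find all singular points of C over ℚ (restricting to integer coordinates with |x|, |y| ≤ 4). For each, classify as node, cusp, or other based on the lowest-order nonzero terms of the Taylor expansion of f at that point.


Singular points: {(2, 3)}; classification: cusp.

Compute partial derivatives:
  f_x = -3*x**2 + 2*x*y + 6*x - 2*y**2 + 8*y - 18.
  f_y = x**2 - 4*x*y + 8*x + 3*y**2 - 8*y + 1.
Scan x_0 ∈ {−4, ..., 4}. For each x_0, f_y(x_0, y) is a polynomial in y; find its integer roots y ∈ {−4, ..., 4}, then test f_x and f at those candidates.
  x = -4: f_y(-4, y) = 3*y**2 + 8*y - 15; no integer root y with |y| ≤ 4.
  x = -3: f_y(-3, y) = 3*y**2 + 4*y - 14; no integer root y with |y| ≤ 4.
  x = -2: f_y(-2, y) = 3*y**2 - 11; no integer root y with |y| ≤ 4.
  x = -1: f_y(-1, y) = 3*y**2 - 4*y - 6; no integer root y with |y| ≤ 4.
  x = 0: f_y(0, y) = 3*y**2 - 8*y + 1; no integer root y with |y| ≤ 4.
  x = 1: f_y(1, y) = 3*y**2 - 12*y + 10; no integer root y with |y| ≤ 4.
  x = 2: f_y(2, y) = 3*y**2 - 16*y + 21; vanishes at y ∈ {3}. (2, 3): f_x = 0, f = 0 — SINGULAR.
  x = 3: f_y(3, y) = 3*y**2 - 20*y + 34; no integer root y with |y| ≤ 4.
  x = 4: f_y(4, y) = 3*y**2 - 24*y + 49; no integer root y with |y| ≤ 4.
Only singular point on the grid: (2, 3).
Classify: substitute x = 2 + u, y = 3 + v and expand: f = -u**3 + u**2*v - 2*u*v**2 + v**3 + v**2.
No constant or linear terms (consistent with a singular point). Quadratic part: v**2. Cubic part: -u**3 + u**2*v - 2*u*v**2 + v**3.
The quadratic part v**2 is a perfect square, so there is a single (double) tangent line v = 0, i.e. y = 3. Restricting the cubic part to that line (v = 0) leaves -u**3 ≠ 0, so f is not divisible by v and the branch is v² ≈ u**3 to lowest order — this is a cusp.
Classification: cusp.


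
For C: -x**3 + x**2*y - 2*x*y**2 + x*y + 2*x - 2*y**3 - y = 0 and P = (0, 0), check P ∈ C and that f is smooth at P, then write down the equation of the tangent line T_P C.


Tangent line at P: 2*x - y = 0.

Step 1: f(0, 0) = 0, so P lies on C.
Step 2: partial derivatives
  f_x(x, y) = -3*x**2 + 2*x*y - 2*y**2 + y + 2, f_y(x, y) = x**2 - 4*x*y + x - 6*y**2 - 1.
  f_x(P) = 2, f_y(P) = -1 (gradient nonzero, so P is smooth).
Step 3: tangent line at P: 2·(x − 0) + -1·(y − 0) = 0.
Expanding: 2*x - y = 0.


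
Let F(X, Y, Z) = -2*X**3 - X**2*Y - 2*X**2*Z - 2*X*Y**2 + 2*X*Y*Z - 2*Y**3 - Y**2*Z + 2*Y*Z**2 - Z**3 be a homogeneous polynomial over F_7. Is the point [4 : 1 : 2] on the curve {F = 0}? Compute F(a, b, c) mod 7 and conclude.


F(4,1,2) ≡ 6 (mod 7); P is NOT on the curve.

Evaluate F(4, 1, 2) term-by-term (mod 7).
  -2*X**3 ↦ -2·64·1·1 = -128
  -X**2*Y ↦ -1·16·1·1 = -16
  -2*X**2*Z ↦ -2·16·1·2 = -64
  -2*X*Y**2 ↦ -2·4·1·1 = -8
  2*X*Y*Z ↦ 2·4·1·2 = 16
  -2*Y**3 ↦ -2·1·1·1 = -2
  -Y**2*Z ↦ -1·1·1·2 = -2
  2*Y*Z**2 ↦ 2·1·1·4 = 8
  -Z**3 ↦ -1·1·1·8 = -8
Sum: F(4, 1, 2) = (-128) + (-16) + (-64) + (-8) + (16) + (-2) + (-2) + (8) + (-8) = -204.
Reducing mod 7: -204 ≡ 6 (mod 7).
Since F(a, b, c) ≡ 6 ≠ 0 (mod 7), P does NOT lie on the curve.


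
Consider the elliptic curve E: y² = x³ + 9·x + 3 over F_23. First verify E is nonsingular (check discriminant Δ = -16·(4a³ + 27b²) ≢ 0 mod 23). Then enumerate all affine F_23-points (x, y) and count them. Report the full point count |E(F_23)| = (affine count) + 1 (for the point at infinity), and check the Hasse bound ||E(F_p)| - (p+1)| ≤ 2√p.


Affine points = {(0, 7), (0, 16), (1, 6), (1, 17), (2, 11), (2, 12), (5, 9), (5, 14), (7, 8), (7, 15), (8, 9), (8, 14), (9, 10), (9, 13), (10, 9), (10, 14), (17, 3), (17, 20), (19, 8), (19, 15), (20, 8), (20, 15), (21, 0), (22, 4), (22, 19)}; affine count = 25; |E(F_23)| = 26.

Discriminant check: Δ ∝ 4a³ + 27b² = 4·9³ + 27·3² = 4·729 + 27·9 ≡ 8 (mod 23). Nonzero ⇒ E is nonsingular.
For each x ∈ F_23, compute rhs = x³ + 9·x + 3 mod 23, then count y ∈ F_23 with y² ≡ rhs.
  x = 0: rhs = 3, matching y values: 7, 16 (2 points).
  x = 1: rhs = 13, matching y values: 6, 17 (2 points).
  x = 2: rhs = 6, matching y values: 11, 12 (2 points).
  x = 3: rhs = 11, matching y values: none (0 points).
  x = 4: rhs = 11, matching y values: none (0 points).
  x = 5: rhs = 12, matching y values: 9, 14 (2 points).
  x = 6: rhs = 20, matching y values: none (0 points).
  x = 7: rhs = 18, matching y values: 8, 15 (2 points).
  x = 8: rhs = 12, matching y values: 9, 14 (2 points).
  x = 9: rhs = 8, matching y values: 10, 13 (2 points).
  x = 10: rhs = 12, matching y values: 9, 14 (2 points).
  x = 11: rhs = 7, matching y values: none (0 points).
  x = 12: rhs = 22, matching y values: none (0 points).
  x = 13: rhs = 17, matching y values: none (0 points).
  x = 14: rhs = 21, matching y values: none (0 points).
  x = 15: rhs = 17, matching y values: none (0 points).
  x = 16: rhs = 11, matching y values: none (0 points).
  x = 17: rhs = 9, matching y values: 3, 20 (2 points).
  x = 18: rhs = 17, matching y values: none (0 points).
  x = 19: rhs = 18, matching y values: 8, 15 (2 points).
  x = 20: rhs = 18, matching y values: 8, 15 (2 points).
  x = 21: rhs = 0, matching y values: 0 (1 points).
  x = 22: rhs = 16, matching y values: 4, 19 (2 points).
Total affine count: 25.
Full point count |E(F_23)| = 25 + 1 = 26.
Hasse bound: |26 − (23+1)| = |2| = 2 ≤ 2√23 ≈ 9.5917 ✓.


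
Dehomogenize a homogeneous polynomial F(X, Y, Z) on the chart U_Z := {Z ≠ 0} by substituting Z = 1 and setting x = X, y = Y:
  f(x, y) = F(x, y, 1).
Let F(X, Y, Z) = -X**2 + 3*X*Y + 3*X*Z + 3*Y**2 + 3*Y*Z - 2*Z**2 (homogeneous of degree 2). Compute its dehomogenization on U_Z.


f(x, y) = -x**2 + 3*x*y + 3*x + 3*y**2 + 3*y - 2

On U_Z we set Z = 1. Each monomial c·X^i·Y^j·Z^k in F becomes c·x^i·y^j·1^k = c·x^i·y^j.
Substituting Z = 1: F(X, Y, 1) = -x**2 + 3*x*y + 3*x + 3*y**2 + 3*y - 2.
Note: deg(f) ≤ deg(F) = 2; strict inequality happens when F is divisible by Z (lost terms).


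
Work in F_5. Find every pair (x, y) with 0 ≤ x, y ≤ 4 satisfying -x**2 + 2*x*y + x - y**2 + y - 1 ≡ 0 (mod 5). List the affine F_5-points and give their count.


Affine F_5-points: {(1, 4), (3, 3), (3, 4), (4, 1), (4, 3)}; count = 5.

For each of the 25 pairs (x, y) ∈ F_5², evaluate f(x, y) mod 5. Record the zeros.
  x = 0: [0↦4, 1↦4, 2↦2, 3↦3, 4↦2]  zeros at y ∈ ∅
  x = 1: [0↦4, 1↦1, 2↦1, 3↦4, 4↦0]  zeros at y ∈ {4}
  x = 2: [0↦2, 1↦1, 2↦3, 3↦3, 4↦1]  zeros at y ∈ ∅
  x = 3: [0↦3, 1↦4, 2↦3, 3↦0, 4↦0]  zeros at y ∈ {3, 4}
  x = 4: [0↦2, 1↦0, 2↦1, 3↦0, 4↦2]  zeros at y ∈ {1, 3}
Collecting zeros: affine points = {(1, 4), (3, 3), (3, 4), (4, 1), (4, 3)}.
Total count |C(F_5)_aff| = 5.


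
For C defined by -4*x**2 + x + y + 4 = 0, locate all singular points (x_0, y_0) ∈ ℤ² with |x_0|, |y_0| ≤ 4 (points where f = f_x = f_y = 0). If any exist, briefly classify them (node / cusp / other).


No singular points in the scanned grid; C is smooth there.

Compute partial derivatives:
  f_x = 1 - 8*x.
  f_y = 1.
f_y = 1 is a nonzero constant, so f_y never vanishes: no point (x, y) can satisfy f = f_x = f_y = 0. In particular no (x, y) ∈ {−4, ..., 4}² is singular; the curve is smooth.


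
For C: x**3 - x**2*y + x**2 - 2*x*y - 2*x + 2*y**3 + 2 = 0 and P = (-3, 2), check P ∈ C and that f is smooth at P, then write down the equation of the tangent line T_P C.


Tangent line at P: 27*x + 21*y + 39 = 0.

Step 1: f(-3, 2) = 0, so P lies on C.
Step 2: partial derivatives
  f_x(x, y) = 3*x**2 - 2*x*y + 2*x - 2*y - 2, f_y(x, y) = -x**2 - 2*x + 6*y**2.
  f_x(P) = 27, f_y(P) = 21 (gradient nonzero, so P is smooth).
Step 3: tangent line at P: 27·(x − -3) + 21·(y − 2) = 0.
Expanding: 27*x + 21*y + 39 = 0.


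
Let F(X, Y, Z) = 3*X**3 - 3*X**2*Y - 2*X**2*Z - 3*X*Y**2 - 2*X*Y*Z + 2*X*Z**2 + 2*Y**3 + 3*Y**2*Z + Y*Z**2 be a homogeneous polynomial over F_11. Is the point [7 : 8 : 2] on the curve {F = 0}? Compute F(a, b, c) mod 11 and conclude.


F(7,8,2) ≡ 3 (mod 11); P is NOT on the curve.

Evaluate F(7, 8, 2) term-by-term (mod 11).
  3*X**3 ↦ 3·343·1·1 = 1029
  -3*X**2*Y ↦ -3·49·8·1 = -1176
  -2*X**2*Z ↦ -2·49·1·2 = -196
  -3*X*Y**2 ↦ -3·7·64·1 = -1344
  -2*X*Y*Z ↦ -2·7·8·2 = -224
  2*X*Z**2 ↦ 2·7·1·4 = 56
  2*Y**3 ↦ 2·1·512·1 = 1024
  3*Y**2*Z ↦ 3·1·64·2 = 384
  Y*Z**2 ↦ 1·1·8·4 = 32
Sum: F(7, 8, 2) = (1029) + (-1176) + (-196) + (-1344) + (-224) + (56) + (1024) + (384) + (32) = -415.
Reducing mod 11: -415 ≡ 3 (mod 11).
Since F(a, b, c) ≡ 3 ≠ 0 (mod 11), P does NOT lie on the curve.


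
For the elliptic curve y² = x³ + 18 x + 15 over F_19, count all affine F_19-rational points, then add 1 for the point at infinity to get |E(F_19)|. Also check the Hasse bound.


Affine points = {(3, 1), (3, 18), (6, 4), (6, 15), (7, 3), (7, 16), (8, 5), (8, 14), (10, 6), (10, 13), (11, 9), (11, 10), (14, 3), (14, 16), (17, 3), (17, 16)}; affine count = 16; |E(F_19)| = 17.

Discriminant check: Δ ∝ 4a³ + 27b² = 4·18³ + 27·15² = 4·5832 + 27·225 ≡ 10 (mod 19). Nonzero ⇒ E is nonsingular.
For each x ∈ F_19, compute rhs = x³ + 18·x + 15 mod 19, then count y ∈ F_19 with y² ≡ rhs.
  x = 0: rhs = 15, matching y values: none (0 points).
  x = 1: rhs = 15, matching y values: none (0 points).
  x = 2: rhs = 2, matching y values: none (0 points).
  x = 3: rhs = 1, matching y values: 1, 18 (2 points).
  x = 4: rhs = 18, matching y values: none (0 points).
  x = 5: rhs = 2, matching y values: none (0 points).
  x = 6: rhs = 16, matching y values: 4, 15 (2 points).
  x = 7: rhs = 9, matching y values: 3, 16 (2 points).
  x = 8: rhs = 6, matching y values: 5, 14 (2 points).
  x = 9: rhs = 13, matching y values: none (0 points).
  x = 10: rhs = 17, matching y values: 6, 13 (2 points).
  x = 11: rhs = 5, matching y values: 9, 10 (2 points).
  x = 12: rhs = 2, matching y values: none (0 points).
  x = 13: rhs = 14, matching y values: none (0 points).
  x = 14: rhs = 9, matching y values: 3, 16 (2 points).
  x = 15: rhs = 12, matching y values: none (0 points).
  x = 16: rhs = 10, matching y values: none (0 points).
  x = 17: rhs = 9, matching y values: 3, 16 (2 points).
  x = 18: rhs = 15, matching y values: none (0 points).
Total affine count: 16.
Full point count |E(F_19)| = 16 + 1 = 17.
Hasse bound: |17 − (19+1)| = |-3| = 3 ≤ 2√19 ≈ 8.7178 ✓.


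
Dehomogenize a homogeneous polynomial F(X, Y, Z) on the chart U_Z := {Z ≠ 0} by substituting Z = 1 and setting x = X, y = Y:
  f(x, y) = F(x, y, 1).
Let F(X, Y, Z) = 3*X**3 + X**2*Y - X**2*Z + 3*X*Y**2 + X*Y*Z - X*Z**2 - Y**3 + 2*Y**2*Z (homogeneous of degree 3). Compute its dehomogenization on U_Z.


f(x, y) = 3*x**3 + x**2*y - x**2 + 3*x*y**2 + x*y - x - y**3 + 2*y**2

On U_Z we set Z = 1. Each monomial c·X^i·Y^j·Z^k in F becomes c·x^i·y^j·1^k = c·x^i·y^j.
Substituting Z = 1: F(X, Y, 1) = 3*x**3 + x**2*y - x**2 + 3*x*y**2 + x*y - x - y**3 + 2*y**2.
Note: deg(f) ≤ deg(F) = 3; strict inequality happens when F is divisible by Z (lost terms).


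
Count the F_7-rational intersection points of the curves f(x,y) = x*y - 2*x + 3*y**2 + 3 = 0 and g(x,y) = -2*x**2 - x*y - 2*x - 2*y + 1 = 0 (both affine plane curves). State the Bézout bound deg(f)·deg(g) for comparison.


Common zeros: {(2, 6), (6, 1)}; count = 2; Bézout bound = 4.

deg(f) = 2, deg(g) = 2, so Bézout bound = 4.
Scan x ∈ F_7. For each x, list the y ∈ F_7 with f(x, y) ≡ 0 and those with g(x, y) ≡ 0 (mod 7); the common zeros in that column are the intersection.
  x = 0: f ≡ 0 at y ∈ ∅; g ≡ 0 at y ∈ {4}; common: ∅.
  x = 1: f ≡ 0 at y ∈ ∅; g ≡ 0 at y ∈ {6}; common: ∅.
  x = 2: f ≡ 0 at y ∈ {5, 6}; g ≡ 0 at y ∈ {6}; common: {6}.
  x = 3: f ≡ 0 at y ∈ ∅; g ≡ 0 at y ∈ {1}; common: ∅.
  x = 4: f ≡ 0 at y ∈ ∅; g ≡ 0 at y ∈ {4}; common: ∅.
  x = 5: f ≡ 0 at y ∈ {0, 3}; g ≡ 0 at y ∈ ∅; common: ∅.
  x = 6: f ≡ 0 at y ∈ {1, 4}; g ≡ 0 at y ∈ {1}; common: {1}.
Collecting: common zeros = {(2, 6), (6, 1)}, so the count is 2.
Comparison with the Bézout bound: 2 ≤ 4 = deg(f)·deg(g), as expected for curves with no common component (the affine F_7-count falls short of the bound because intersections may lie at infinity, over extension fields, or carry multiplicity).


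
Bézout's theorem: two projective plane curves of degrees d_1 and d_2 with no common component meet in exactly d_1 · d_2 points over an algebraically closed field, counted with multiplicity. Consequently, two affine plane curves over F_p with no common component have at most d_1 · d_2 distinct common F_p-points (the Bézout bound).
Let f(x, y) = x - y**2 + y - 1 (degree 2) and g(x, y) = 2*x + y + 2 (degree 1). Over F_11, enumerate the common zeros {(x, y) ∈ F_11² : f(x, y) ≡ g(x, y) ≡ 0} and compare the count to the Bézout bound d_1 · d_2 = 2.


Common zeros: ∅; count = 0; Bézout bound = 2.

deg(f) = 2, deg(g) = 1, so Bézout bound = 2.
Scan x ∈ F_11. For each x, list the y ∈ F_11 with f(x, y) ≡ 0 and those with g(x, y) ≡ 0 (mod 11); the common zeros in that column are the intersection.
  x = 0: f ≡ 0 at y ∈ ∅; g ≡ 0 at y ∈ {9}; common: ∅.
  x = 1: f ≡ 0 at y ∈ {0, 1}; g ≡ 0 at y ∈ {7}; common: ∅.
  x = 2: f ≡ 0 at y ∈ {4, 8}; g ≡ 0 at y ∈ {5}; common: ∅.
  x = 3: f ≡ 0 at y ∈ {2, 10}; g ≡ 0 at y ∈ {3}; common: ∅.
  x = 4: f ≡ 0 at y ∈ ∅; g ≡ 0 at y ∈ {1}; common: ∅.
  x = 5: f ≡ 0 at y ∈ ∅; g ≡ 0 at y ∈ {10}; common: ∅.
  x = 6: f ≡ 0 at y ∈ ∅; g ≡ 0 at y ∈ {8}; common: ∅.
  x = 7: f ≡ 0 at y ∈ {3, 9}; g ≡ 0 at y ∈ {6}; common: ∅.
  x = 8: f ≡ 0 at y ∈ ∅; g ≡ 0 at y ∈ {4}; common: ∅.
  x = 9: f ≡ 0 at y ∈ {6}; g ≡ 0 at y ∈ {2}; common: ∅.
  x = 10: f ≡ 0 at y ∈ {5, 7}; g ≡ 0 at y ∈ {0}; common: ∅.
Collecting: common zeros = ∅, so the count is 0.
Comparison with the Bézout bound: 0 ≤ 2 = deg(f)·deg(g), as expected for curves with no common component (the affine F_11-count falls short of the bound because intersections may lie at infinity, over extension fields, or carry multiplicity).


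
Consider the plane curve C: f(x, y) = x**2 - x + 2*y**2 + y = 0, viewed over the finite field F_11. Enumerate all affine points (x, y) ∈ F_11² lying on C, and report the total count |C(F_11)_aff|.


Affine F_11-points: {(0, 0), (0, 5), (1, 0), (1, 5), (4, 2), (4, 3), (6, 1), (6, 4), (8, 2), (8, 3)}; count = 10.

For each of the 121 pairs (x, y) ∈ F_11², evaluate f(x, y) mod 11. Record the zeros.
  x = 0: [0↦0, 1↦3, 2↦10, 3↦10, 4↦3, 5↦0, 6↦1, 7↦6, 8↦4, 9↦6, 10↦1]  zeros at y ∈ {0, 5}
  x = 1: [0↦0, 1↦3, 2↦10, 3↦10, 4↦3, 5↦0, 6↦1, 7↦6, 8↦4, 9↦6, 10↦1]  zeros at y ∈ {0, 5}
  x = 2: [0↦2, 1↦5, 2↦1, 3↦1, 4↦5, 5↦2, 6↦3, 7↦8, 8↦6, 9↦8, 10↦3]  zeros at y ∈ ∅
  x = 3: [0↦6, 1↦9, 2↦5, 3↦5, 4↦9, 5↦6, 6↦7, 7↦1, 8↦10, 9↦1, 10↦7]  zeros at y ∈ ∅
  x = 4: [0↦1, 1↦4, 2↦0, 3↦0, 4↦4, 5↦1, 6↦2, 7↦7, 8↦5, 9↦7, 10↦2]  zeros at y ∈ {2, 3}
  x = 5: [0↦9, 1↦1, 2↦8, 3↦8, 4↦1, 5↦9, 6↦10, 7↦4, 8↦2, 9↦4, 10↦10]  zeros at y ∈ ∅
  x = 6: [0↦8, 1↦0, 2↦7, 3↦7, 4↦0, 5↦8, 6↦9, 7↦3, 8↦1, 9↦3, 10↦9]  zeros at y ∈ {1, 4}
  x = 7: [0↦9, 1↦1, 2↦8, 3↦8, 4↦1, 5↦9, 6↦10, 7↦4, 8↦2, 9↦4, 10↦10]  zeros at y ∈ ∅
  x = 8: [0↦1, 1↦4, 2↦0, 3↦0, 4↦4, 5↦1, 6↦2, 7↦7, 8↦5, 9↦7, 10↦2]  zeros at y ∈ {2, 3}
  x = 9: [0↦6, 1↦9, 2↦5, 3↦5, 4↦9, 5↦6, 6↦7, 7↦1, 8↦10, 9↦1, 10↦7]  zeros at y ∈ ∅
  x = 10: [0↦2, 1↦5, 2↦1, 3↦1, 4↦5, 5↦2, 6↦3, 7↦8, 8↦6, 9↦8, 10↦3]  zeros at y ∈ ∅
Collecting zeros: affine points = {(0, 0), (0, 5), (1, 0), (1, 5), (4, 2), (4, 3), (6, 1), (6, 4), (8, 2), (8, 3)}.
Total count |C(F_11)_aff| = 10.


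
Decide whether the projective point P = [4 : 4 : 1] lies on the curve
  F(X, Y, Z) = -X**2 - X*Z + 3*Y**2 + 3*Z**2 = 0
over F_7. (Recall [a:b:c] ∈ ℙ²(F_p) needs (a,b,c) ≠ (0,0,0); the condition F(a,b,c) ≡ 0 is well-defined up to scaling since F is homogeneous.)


F(4,4,1) ≡ 3 (mod 7); P is NOT on the curve.

Evaluate F(4, 4, 1) term-by-term (mod 7).
  -X**2 ↦ -1·16·1·1 = -16
  -X*Z ↦ -1·4·1·1 = -4
  3*Y**2 ↦ 3·1·16·1 = 48
  3*Z**2 ↦ 3·1·1·1 = 3
Sum: F(4, 4, 1) = (-16) + (-4) + (48) + (3) = 31.
Reducing mod 7: 31 ≡ 3 (mod 7).
Since F(a, b, c) ≡ 3 ≠ 0 (mod 7), P does NOT lie on the curve.


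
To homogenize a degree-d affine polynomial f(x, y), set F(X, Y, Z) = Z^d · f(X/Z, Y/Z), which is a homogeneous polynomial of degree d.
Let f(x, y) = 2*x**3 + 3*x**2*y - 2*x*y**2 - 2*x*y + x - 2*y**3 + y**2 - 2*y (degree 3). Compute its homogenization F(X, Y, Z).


F(X, Y, Z) = 2*X**3 + 3*X**2*Y - 2*X*Y**2 - 2*X*Y*Z + X*Z**2 - 2*Y**3 + Y**2*Z - 2*Y*Z**2

deg(f) = 3.
Substitute x = X/Z, y = Y/Z into f, then multiply by Z^3.
  monomial 2·x^3·y^0 ↦ 2·X^3·Y^0·Z^0.
  monomial 3·x^2·y^1 ↦ 3·X^2·Y^1·Z^0.
  monomial -2·x^1·y^2 ↦ -2·X^1·Y^2·Z^0.
  monomial -2·x^1·y^1 ↦ -2·X^1·Y^1·Z^1.
  monomial 1·x^1·y^0 ↦ 1·X^1·Y^0·Z^2.
  monomial -2·x^0·y^3 ↦ -2·X^0·Y^3·Z^0.
  monomial 1·x^0·y^2 ↦ 1·X^0·Y^2·Z^1.
  monomial -2·x^0·y^1 ↦ -2·X^0·Y^1·Z^2.
Collecting: F(X, Y, Z) = 2*X**3 + 3*X**2*Y - 2*X*Y**2 - 2*X*Y*Z + X*Z**2 - 2*Y**3 + Y**2*Z - 2*Y*Z**2.


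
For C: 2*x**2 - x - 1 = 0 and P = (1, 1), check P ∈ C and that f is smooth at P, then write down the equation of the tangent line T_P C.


Tangent line at P: 3*x - 3 = 0.

Step 1: f(1, 1) = 0, so P lies on C.
Step 2: partial derivatives
  f_x(x, y) = 4*x - 1, f_y(x, y) = 0.
  f_x(P) = 3, f_y(P) = 0 (gradient nonzero, so P is smooth).
Step 3: tangent line at P: 3·(x − 1) + 0·(y − 1) = 0.
Expanding: 3*x - 3 = 0.


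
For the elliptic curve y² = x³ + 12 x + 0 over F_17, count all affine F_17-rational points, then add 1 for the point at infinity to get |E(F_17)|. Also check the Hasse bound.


Affine points = {(0, 0), (1, 8), (1, 9), (2, 7), (2, 10), (5, 7), (5, 10), (6, 4), (6, 13), (7, 6), (7, 11), (8, 8), (8, 9), (9, 2), (9, 15), (10, 7), (10, 10), (11, 1), (11, 16), (12, 6), (12, 11), (15, 6), (15, 11), (16, 2), (16, 15)}; affine count = 25; |E(F_17)| = 26.

Discriminant check: Δ ∝ 4a³ + 27b² = 4·12³ + 27·0² = 4·1728 + 27·0 ≡ 10 (mod 17). Nonzero ⇒ E is nonsingular.
For each x ∈ F_17, compute rhs = x³ + 12·x + 0 mod 17, then count y ∈ F_17 with y² ≡ rhs.
  x = 0: rhs = 0, matching y values: 0 (1 points).
  x = 1: rhs = 13, matching y values: 8, 9 (2 points).
  x = 2: rhs = 15, matching y values: 7, 10 (2 points).
  x = 3: rhs = 12, matching y values: none (0 points).
  x = 4: rhs = 10, matching y values: none (0 points).
  x = 5: rhs = 15, matching y values: 7, 10 (2 points).
  x = 6: rhs = 16, matching y values: 4, 13 (2 points).
  x = 7: rhs = 2, matching y values: 6, 11 (2 points).
  x = 8: rhs = 13, matching y values: 8, 9 (2 points).
  x = 9: rhs = 4, matching y values: 2, 15 (2 points).
  x = 10: rhs = 15, matching y values: 7, 10 (2 points).
  x = 11: rhs = 1, matching y values: 1, 16 (2 points).
  x = 12: rhs = 2, matching y values: 6, 11 (2 points).
  x = 13: rhs = 7, matching y values: none (0 points).
  x = 14: rhs = 5, matching y values: none (0 points).
  x = 15: rhs = 2, matching y values: 6, 11 (2 points).
  x = 16: rhs = 4, matching y values: 2, 15 (2 points).
Total affine count: 25.
Full point count |E(F_17)| = 25 + 1 = 26.
Hasse bound: |26 − (17+1)| = |8| = 8 ≤ 2√17 ≈ 8.2462 ✓.


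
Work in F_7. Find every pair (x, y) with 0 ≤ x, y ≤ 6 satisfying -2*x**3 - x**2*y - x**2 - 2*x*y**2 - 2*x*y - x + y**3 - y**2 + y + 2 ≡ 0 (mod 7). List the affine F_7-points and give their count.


Affine F_7-points: {(3, 1), (3, 2), (3, 4), (4, 6), (5, 1)}; count = 5.

For each of the 49 pairs (x, y) ∈ F_7², evaluate f(x, y) mod 7. Record the zeros.
  x = 0: [0↦2, 1↦3, 2↦1, 3↦2, 4↦5, 5↦2, 6↦6]  zeros at y ∈ ∅
  x = 1: [0↦5, 1↦1, 2↦4, 3↦6, 4↦6, 5↦3, 6↦3]  zeros at y ∈ ∅
  x = 2: [0↦1, 1↦4, 2↦3, 3↦4, 4↦6, 5↦1, 6↦2]  zeros at y ∈ ∅
  x = 3: [0↦6, 1↦0, 2↦0, 3↦5, 4↦0, 5↦5, 6↦5]  zeros at y ∈ {1, 2, 4}
  x = 4: [0↦1, 1↦5, 2↦4, 3↦4, 4↦4, 5↦3, 6↦0]  zeros at y ∈ {6}
  x = 5: [0↦2, 1↦0, 2↦3, 3↦3, 4↦6, 5↦4, 6↦3]  zeros at y ∈ {1}
  x = 6: [0↦4, 1↦1, 2↦6, 3↦4, 4↦1, 5↦3, 6↦2]  zeros at y ∈ ∅
Collecting zeros: affine points = {(3, 1), (3, 2), (3, 4), (4, 6), (5, 1)}.
Total count |C(F_7)_aff| = 5.


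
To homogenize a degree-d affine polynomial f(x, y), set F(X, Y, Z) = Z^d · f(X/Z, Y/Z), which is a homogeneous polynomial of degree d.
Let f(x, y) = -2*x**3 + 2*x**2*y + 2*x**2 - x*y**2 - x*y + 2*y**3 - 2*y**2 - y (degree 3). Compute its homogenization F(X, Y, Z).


F(X, Y, Z) = -2*X**3 + 2*X**2*Y + 2*X**2*Z - X*Y**2 - X*Y*Z + 2*Y**3 - 2*Y**2*Z - Y*Z**2

deg(f) = 3.
Substitute x = X/Z, y = Y/Z into f, then multiply by Z^3.
  monomial -2·x^3·y^0 ↦ -2·X^3·Y^0·Z^0.
  monomial 2·x^2·y^1 ↦ 2·X^2·Y^1·Z^0.
  monomial 2·x^2·y^0 ↦ 2·X^2·Y^0·Z^1.
  monomial -1·x^1·y^2 ↦ -1·X^1·Y^2·Z^0.
  monomial -1·x^1·y^1 ↦ -1·X^1·Y^1·Z^1.
  monomial 2·x^0·y^3 ↦ 2·X^0·Y^3·Z^0.
  monomial -2·x^0·y^2 ↦ -2·X^0·Y^2·Z^1.
  monomial -1·x^0·y^1 ↦ -1·X^0·Y^1·Z^2.
Collecting: F(X, Y, Z) = -2*X**3 + 2*X**2*Y + 2*X**2*Z - X*Y**2 - X*Y*Z + 2*Y**3 - 2*Y**2*Z - Y*Z**2.


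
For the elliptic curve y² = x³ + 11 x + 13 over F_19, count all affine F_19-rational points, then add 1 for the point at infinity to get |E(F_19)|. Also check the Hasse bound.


Affine points = {(1, 5), (1, 14), (2, 9), (2, 10), (3, 4), (3, 15), (4, 8), (4, 11), (8, 9), (8, 10), (9, 9), (9, 10), (12, 7), (12, 12), (13, 4), (13, 15), (14, 2), (14, 17), (15, 0), (18, 1), (18, 18)}; affine count = 21; |E(F_19)| = 22.

Discriminant check: Δ ∝ 4a³ + 27b² = 4·11³ + 27·13² = 4·1331 + 27·169 ≡ 7 (mod 19). Nonzero ⇒ E is nonsingular.
For each x ∈ F_19, compute rhs = x³ + 11·x + 13 mod 19, then count y ∈ F_19 with y² ≡ rhs.
  x = 0: rhs = 13, matching y values: none (0 points).
  x = 1: rhs = 6, matching y values: 5, 14 (2 points).
  x = 2: rhs = 5, matching y values: 9, 10 (2 points).
  x = 3: rhs = 16, matching y values: 4, 15 (2 points).
  x = 4: rhs = 7, matching y values: 8, 11 (2 points).
  x = 5: rhs = 3, matching y values: none (0 points).
  x = 6: rhs = 10, matching y values: none (0 points).
  x = 7: rhs = 15, matching y values: none (0 points).
  x = 8: rhs = 5, matching y values: 9, 10 (2 points).
  x = 9: rhs = 5, matching y values: 9, 10 (2 points).
  x = 10: rhs = 2, matching y values: none (0 points).
  x = 11: rhs = 2, matching y values: none (0 points).
  x = 12: rhs = 11, matching y values: 7, 12 (2 points).
  x = 13: rhs = 16, matching y values: 4, 15 (2 points).
  x = 14: rhs = 4, matching y values: 2, 17 (2 points).
  x = 15: rhs = 0, matching y values: 0 (1 points).
  x = 16: rhs = 10, matching y values: none (0 points).
  x = 17: rhs = 2, matching y values: none (0 points).
  x = 18: rhs = 1, matching y values: 1, 18 (2 points).
Total affine count: 21.
Full point count |E(F_19)| = 21 + 1 = 22.
Hasse bound: |22 − (19+1)| = |2| = 2 ≤ 2√19 ≈ 8.7178 ✓.


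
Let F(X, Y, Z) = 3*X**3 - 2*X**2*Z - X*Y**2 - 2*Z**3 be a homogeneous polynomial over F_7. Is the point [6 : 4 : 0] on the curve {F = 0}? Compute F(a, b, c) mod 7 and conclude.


F(6,4,0) ≡ 6 (mod 7); P is NOT on the curve.

Evaluate F(6, 4, 0) term-by-term (mod 7).
  3*X**3 ↦ 3·216·1·1 = 648
  -2*X**2*Z ↦ -2·36·1·0 = 0
  -X*Y**2 ↦ -1·6·16·1 = -96
  -2*Z**3 ↦ -2·1·1·0 = 0
Sum: F(6, 4, 0) = (648) + (0) + (-96) + (0) = 552.
Reducing mod 7: 552 ≡ 6 (mod 7).
Since F(a, b, c) ≡ 6 ≠ 0 (mod 7), P does NOT lie on the curve.


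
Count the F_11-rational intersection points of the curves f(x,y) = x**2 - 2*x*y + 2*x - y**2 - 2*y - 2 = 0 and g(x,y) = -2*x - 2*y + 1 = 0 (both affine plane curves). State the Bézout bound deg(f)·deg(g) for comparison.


Common zeros: {(1, 5), (8, 9)}; count = 2; Bézout bound = 2.

deg(f) = 2, deg(g) = 1, so Bézout bound = 2.
Scan x ∈ F_11. For each x, list the y ∈ F_11 with f(x, y) ≡ 0 and those with g(x, y) ≡ 0 (mod 11); the common zeros in that column are the intersection.
  x = 0: f ≡ 0 at y ∈ ∅; g ≡ 0 at y ∈ {6}; common: ∅.
  x = 1: f ≡ 0 at y ∈ {2, 5}; g ≡ 0 at y ∈ {5}; common: {5}.
  x = 2: f ≡ 0 at y ∈ {6, 10}; g ≡ 0 at y ∈ {4}; common: ∅.
  x = 3: f ≡ 0 at y ∈ ∅; g ≡ 0 at y ∈ {3}; common: ∅.
  x = 4: f ≡ 0 at y ∈ {0, 1}; g ≡ 0 at y ∈ {2}; common: ∅.
  x = 5: f ≡ 0 at y ∈ {0, 10}; g ≡ 0 at y ∈ {1}; common: ∅.
  x = 6: f ≡ 0 at y ∈ ∅; g ≡ 0 at y ∈ {0}; common: ∅.
  x = 7: f ≡ 0 at y ∈ {1, 5}; g ≡ 0 at y ∈ {10}; common: ∅.
  x = 8: f ≡ 0 at y ∈ {6, 9}; g ≡ 0 at y ∈ {9}; common: {9}.
  x = 9: f ≡ 0 at y ∈ ∅; g ≡ 0 at y ∈ {8}; common: ∅.
  x = 10: f ≡ 0 at y ∈ ∅; g ≡ 0 at y ∈ {7}; common: ∅.
Collecting: common zeros = {(1, 5), (8, 9)}, so the count is 2.
Comparison with the Bézout bound: 2 ≤ 2 = deg(f)·deg(g), as expected for curves with no common component (the bound is attained).


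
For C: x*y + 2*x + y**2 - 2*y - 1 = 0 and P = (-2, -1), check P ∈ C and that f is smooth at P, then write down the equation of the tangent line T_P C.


Tangent line at P: x - 6*y - 4 = 0.

Step 1: f(-2, -1) = 0, so P lies on C.
Step 2: partial derivatives
  f_x(x, y) = y + 2, f_y(x, y) = x + 2*y - 2.
  f_x(P) = 1, f_y(P) = -6 (gradient nonzero, so P is smooth).
Step 3: tangent line at P: 1·(x − -2) + -6·(y − -1) = 0.
Expanding: x - 6*y - 4 = 0.


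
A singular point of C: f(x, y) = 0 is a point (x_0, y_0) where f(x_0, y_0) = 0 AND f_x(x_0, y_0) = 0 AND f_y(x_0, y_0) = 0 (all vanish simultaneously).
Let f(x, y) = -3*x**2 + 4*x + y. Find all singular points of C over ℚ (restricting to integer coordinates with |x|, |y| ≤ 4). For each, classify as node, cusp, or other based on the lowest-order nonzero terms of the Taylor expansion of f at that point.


No singular points in the scanned grid; C is smooth there.

Compute partial derivatives:
  f_x = 4 - 6*x.
  f_y = 1.
f_y = 1 is a nonzero constant, so f_y never vanishes: no point (x, y) can satisfy f = f_x = f_y = 0. In particular no (x, y) ∈ {−4, ..., 4}² is singular; the curve is smooth.


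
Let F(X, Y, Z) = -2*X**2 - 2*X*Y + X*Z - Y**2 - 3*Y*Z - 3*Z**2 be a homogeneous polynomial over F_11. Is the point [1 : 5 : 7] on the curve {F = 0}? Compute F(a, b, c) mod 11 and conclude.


F(1,5,7) ≡ 4 (mod 11); P is NOT on the curve.

Evaluate F(1, 5, 7) term-by-term (mod 11).
  -2*X**2 ↦ -2·1·1·1 = -2
  -2*X*Y ↦ -2·1·5·1 = -10
  X*Z ↦ 1·1·1·7 = 7
  -Y**2 ↦ -1·1·25·1 = -25
  -3*Y*Z ↦ -3·1·5·7 = -105
  -3*Z**2 ↦ -3·1·1·49 = -147
Sum: F(1, 5, 7) = (-2) + (-10) + (7) + (-25) + (-105) + (-147) = -282.
Reducing mod 11: -282 ≡ 4 (mod 11).
Since F(a, b, c) ≡ 4 ≠ 0 (mod 11), P does NOT lie on the curve.


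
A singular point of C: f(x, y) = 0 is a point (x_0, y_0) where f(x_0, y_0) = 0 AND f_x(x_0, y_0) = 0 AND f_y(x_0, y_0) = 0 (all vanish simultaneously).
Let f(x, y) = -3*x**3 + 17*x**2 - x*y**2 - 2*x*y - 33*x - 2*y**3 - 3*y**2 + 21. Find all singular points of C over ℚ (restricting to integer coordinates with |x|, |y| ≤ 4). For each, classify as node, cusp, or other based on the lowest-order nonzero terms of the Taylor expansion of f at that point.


Singular points: {(2, -1)}; classification: node.

Compute partial derivatives:
  f_x = -9*x**2 + 34*x - y**2 - 2*y - 33.
  f_y = -2*x*y - 2*x - 6*y**2 - 6*y.
Scan x_0 ∈ {−4, ..., 4}. For each x_0, f_y(x_0, y) is a polynomial in y; find its integer roots y ∈ {−4, ..., 4}, then test f_x and f at those candidates.
  x = -4: f_y(-4, y) = -6*y**2 + 2*y + 8; vanishes at y ∈ {-1}. (-4, -1): f_x = -312 ≠ 0.
  x = -3: f_y(-3, y) = 6 - 6*y**2; vanishes at y ∈ {-1, 1}. (-3, -1): f_x = -215 ≠ 0; (-3, 1): f_x = -219 ≠ 0.
  x = -2: f_y(-2, y) = -6*y**2 - 2*y + 4; vanishes at y ∈ {-1}. (-2, -1): f_x = -136 ≠ 0.
  x = -1: f_y(-1, y) = -6*y**2 - 4*y + 2; vanishes at y ∈ {-1}. (-1, -1): f_x = -75 ≠ 0.
  x = 0: f_y(0, y) = -6*y**2 - 6*y; vanishes at y ∈ {-1, 0}. (0, -1): f_x = -32 ≠ 0; (0, 0): f_x = -33 ≠ 0.
  x = 1: f_y(1, y) = -6*y**2 - 8*y - 2; vanishes at y ∈ {-1}. (1, -1): f_x = -7 ≠ 0.
  x = 2: f_y(2, y) = -6*y**2 - 10*y - 4; vanishes at y ∈ {-1}. (2, -1): f_x = 0, f = 0 — SINGULAR.
  x = 3: f_y(3, y) = -6*y**2 - 12*y - 6; vanishes at y ∈ {-1}. (3, -1): f_x = -11 ≠ 0.
  x = 4: f_y(4, y) = -6*y**2 - 14*y - 8; vanishes at y ∈ {-1}. (4, -1): f_x = -40 ≠ 0.
Only singular point on the grid: (2, -1).
Classify: substitute x = 2 + u, y = -1 + v and expand: f = -3*u**3 - u**2 - u*v**2 - 2*v**3 + v**2.
No constant or linear terms (consistent with a singular point). Quadratic part: -u**2 + v**2. Cubic part: -3*u**3 - u*v**2 - 2*v**3.
The quadratic part v**2 - u**2 = (v − u)(v + u) splits into two distinct linear factors, so there are two distinct tangent lines y − -1 = ±(x − 2) — this is a node (ordinary double point).
Classification: node.
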